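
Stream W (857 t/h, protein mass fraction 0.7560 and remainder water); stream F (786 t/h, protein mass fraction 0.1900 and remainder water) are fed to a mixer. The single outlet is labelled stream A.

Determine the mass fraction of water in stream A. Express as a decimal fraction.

Total flow out = 857 + 786 = 1643 t/h.
water in = 857×0.244 + 786×0.810 = 845.77 t/h.
water mass fraction in A = 845.77/1643 = 0.5148.

0.5148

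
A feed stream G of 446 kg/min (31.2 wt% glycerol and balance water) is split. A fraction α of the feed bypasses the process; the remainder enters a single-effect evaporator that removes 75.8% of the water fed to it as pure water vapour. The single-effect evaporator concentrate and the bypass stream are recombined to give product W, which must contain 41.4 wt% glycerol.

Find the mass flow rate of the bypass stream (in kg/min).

235.3 kg/min

All 446×0.312 = 139.15 kg/min of glycerol reaches W, so W = 139.15/0.414 = 336.12 kg/min and vapour = 109.88 kg/min.
The evaporator receives (1−α)·446 of feed at 0.688 water and removes 0.758 of that water:
0.758×0.688×(1−α)×446 = 109.88
(1−α) = 109.88/232.59 = 0.4724;  α = 0.5276.
Bypass flow = 0.5276×446 = 235.29 kg/min.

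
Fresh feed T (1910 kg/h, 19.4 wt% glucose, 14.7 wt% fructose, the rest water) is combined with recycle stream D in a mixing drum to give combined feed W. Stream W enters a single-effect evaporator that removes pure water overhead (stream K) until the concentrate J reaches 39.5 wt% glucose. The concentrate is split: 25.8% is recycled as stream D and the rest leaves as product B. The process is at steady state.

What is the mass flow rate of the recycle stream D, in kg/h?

Overall glucose balance (none leaves overhead): glucose in fresh feed = glucose in product, i.e. 1910×0.194 = (1−0.258)·J·0.395.
J = 370.54/(0.395×0.742) = 1264.3 kg/h.
Recycle D = 0.258×1264.3 = 326.18 kg/h.

326.2 kg/h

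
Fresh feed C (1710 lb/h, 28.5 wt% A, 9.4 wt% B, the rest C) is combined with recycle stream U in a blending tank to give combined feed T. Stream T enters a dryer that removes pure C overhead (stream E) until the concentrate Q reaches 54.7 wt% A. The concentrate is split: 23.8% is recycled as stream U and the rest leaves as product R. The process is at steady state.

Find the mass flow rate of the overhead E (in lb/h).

Overall A balance (none leaves overhead): A in fresh feed = A in product, i.e. 1710×0.285 = (1−0.238)·Q·0.547.
Q = 487.35/(0.547×0.762) = 1169.2 lb/h.
Recycle U = 0.238×1169.2 = 278.28 lb/h.
Combined feed T = 1710 + 278.28 = 1988.3 lb/h.
Overhead E = T − Q = 1988.3 − 1169.2 = 819.05 lb/h.

819 lb/h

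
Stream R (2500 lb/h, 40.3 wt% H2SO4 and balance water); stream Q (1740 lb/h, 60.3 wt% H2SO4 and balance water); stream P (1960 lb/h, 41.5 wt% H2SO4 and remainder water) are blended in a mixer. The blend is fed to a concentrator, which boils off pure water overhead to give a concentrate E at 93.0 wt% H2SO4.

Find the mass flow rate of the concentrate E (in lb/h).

H2SO4 entering = 2500×0.403 + 1740×0.603 + 1960×0.415 = 2870.1 lb/h.
All H2SO4 reports to E, so E = 2870.1/0.930 = 3086.2 lb/h.

3086 lb/h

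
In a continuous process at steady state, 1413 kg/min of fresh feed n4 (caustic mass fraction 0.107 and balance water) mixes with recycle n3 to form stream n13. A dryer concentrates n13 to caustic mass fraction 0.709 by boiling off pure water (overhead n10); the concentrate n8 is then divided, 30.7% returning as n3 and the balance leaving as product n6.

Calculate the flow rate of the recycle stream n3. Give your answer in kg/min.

Overall caustic balance (none leaves overhead): caustic in fresh feed = caustic in product, i.e. 1413×0.107 = (1−0.307)·n8·0.709.
n8 = 151.19/(0.709×0.693) = 307.71 kg/min.
Recycle n3 = 0.307×307.71 = 94.468 kg/min.

94.47 kg/min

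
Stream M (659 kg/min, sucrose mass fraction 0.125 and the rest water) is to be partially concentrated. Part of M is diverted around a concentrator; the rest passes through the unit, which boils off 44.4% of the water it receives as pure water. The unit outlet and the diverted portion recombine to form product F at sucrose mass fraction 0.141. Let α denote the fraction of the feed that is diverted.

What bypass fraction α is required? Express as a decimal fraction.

All 659×0.125 = 82.375 kg/min of sucrose reaches F, so F = 82.375/0.141 = 584.22 kg/min and vapour = 74.78 kg/min.
The evaporator receives (1−α)·659 of feed at 0.875 water and removes 0.444 of that water:
0.444×0.875×(1−α)×659 = 74.78
(1−α) = 74.78/256.02 = 0.2921;  α = 0.7079.

0.708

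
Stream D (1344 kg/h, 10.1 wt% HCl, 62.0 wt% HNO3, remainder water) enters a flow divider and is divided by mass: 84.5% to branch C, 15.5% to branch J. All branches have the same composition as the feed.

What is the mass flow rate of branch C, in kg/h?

1136 kg/h

Branch C flow = 0.845×1344 = 1135.7 kg/h.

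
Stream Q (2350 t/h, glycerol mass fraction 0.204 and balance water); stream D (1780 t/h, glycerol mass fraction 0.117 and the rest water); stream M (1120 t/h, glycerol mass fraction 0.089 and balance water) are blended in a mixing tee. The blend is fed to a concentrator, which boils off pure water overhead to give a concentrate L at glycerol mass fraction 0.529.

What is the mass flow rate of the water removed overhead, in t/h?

glycerol entering = 2350×0.204 + 1780×0.117 + 1120×0.089 = 787.34 t/h.
All glycerol reports to L, so L = 787.34/0.529 = 1488.4 t/h.
Total feed = 5250 t/h; overhead = 5250 − 1488.4 = 3761.6 t/h.

3762 t/h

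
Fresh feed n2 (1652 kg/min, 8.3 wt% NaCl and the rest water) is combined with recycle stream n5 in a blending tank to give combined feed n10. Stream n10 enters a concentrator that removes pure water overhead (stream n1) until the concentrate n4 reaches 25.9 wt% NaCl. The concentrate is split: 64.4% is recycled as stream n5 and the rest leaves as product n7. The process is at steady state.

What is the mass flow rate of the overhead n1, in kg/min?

Overall NaCl balance (none leaves overhead): NaCl in fresh feed = NaCl in product, i.e. 1652×0.083 = (1−0.644)·n4·0.259.
n4 = 137.12/(0.259×0.356) = 1487.1 kg/min.
Recycle n5 = 0.644×1487.1 = 957.69 kg/min.
Combined feed n10 = 1652 + 957.69 = 2609.7 kg/min.
Overhead n1 = n10 − n4 = 2609.7 − 1487.1 = 1122.6 kg/min.

1123 kg/min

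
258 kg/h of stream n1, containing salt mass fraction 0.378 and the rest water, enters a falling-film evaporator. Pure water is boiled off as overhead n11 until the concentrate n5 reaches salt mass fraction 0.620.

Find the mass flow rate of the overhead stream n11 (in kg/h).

salt is conserved: 258×0.378 = 97.524 kg/h all reports to the concentrate.
Concentrate = 97.524/(target fraction) = 157.3 kg/h.
Overhead = 258 − 157.3 = 100.7 kg/h.

100.7 kg/h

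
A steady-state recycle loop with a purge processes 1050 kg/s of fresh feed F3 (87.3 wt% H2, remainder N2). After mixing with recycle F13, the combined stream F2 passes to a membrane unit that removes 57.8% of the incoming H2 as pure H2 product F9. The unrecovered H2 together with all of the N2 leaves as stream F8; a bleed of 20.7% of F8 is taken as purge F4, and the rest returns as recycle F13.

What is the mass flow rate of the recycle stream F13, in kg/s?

N2 enters only via F3 and leaves only via the purge: 1050×0.127 = 0.207×(N2 in F8), and the membrane unit passes all N2, so N2 in F2 = N2 in F8 = 644.2 kg/s.
H2 in F2: m_A = 1050×0.873 + (1−0.207)·(1−0.578)·m_A, so m_A = 916.65/0.6654 = 1377.7 kg/s.
F8 = (1−0.578)×1377.7 + 644.2 = 1225.6 kg/s.
Recycle F13 = (1−0.207)×1225.6 = 971.89 kg/s.

971.9 kg/s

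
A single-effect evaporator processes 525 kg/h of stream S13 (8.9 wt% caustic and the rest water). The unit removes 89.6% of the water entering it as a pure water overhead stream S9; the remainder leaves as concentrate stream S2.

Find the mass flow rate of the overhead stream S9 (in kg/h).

428.5 kg/h

water entering = 525×0.911 = 478.28 kg/h; overhead removed = 0.896×478.28 = 428.53 kg/h.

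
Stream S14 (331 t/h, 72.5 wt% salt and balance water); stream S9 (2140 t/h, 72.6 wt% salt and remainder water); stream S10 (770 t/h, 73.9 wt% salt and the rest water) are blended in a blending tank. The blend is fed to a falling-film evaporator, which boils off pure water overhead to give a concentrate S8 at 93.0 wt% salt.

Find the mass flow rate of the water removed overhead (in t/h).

700.5 t/h

salt entering = 331×0.725 + 2140×0.726 + 770×0.739 = 2362.6 t/h.
All salt reports to S8, so S8 = 2362.6/0.930 = 2540.5 t/h.
Total feed = 3241 t/h; overhead = 3241 − 2540.5 = 700.52 t/h.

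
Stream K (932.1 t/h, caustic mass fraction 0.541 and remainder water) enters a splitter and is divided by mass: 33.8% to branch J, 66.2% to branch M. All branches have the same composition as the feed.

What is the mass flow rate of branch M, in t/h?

617.1 t/h

Branch M flow = 0.662×932.1 = 617.05 t/h.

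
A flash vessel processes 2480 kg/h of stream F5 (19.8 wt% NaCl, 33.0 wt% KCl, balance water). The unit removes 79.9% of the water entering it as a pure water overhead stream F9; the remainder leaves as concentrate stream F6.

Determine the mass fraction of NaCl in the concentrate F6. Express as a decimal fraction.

NaCl is not removed: 2480×0.198 = 491.04 kg/h of NaCl enters F6.
water entering = 2480×0.472 = 1170.6 kg/h; overhead removed = 0.799×1170.6 = 935.28 kg/h.
Concentrate = 2480 − 935.28 = 1544.7 kg/h.
Mass fraction = 491.04/1544.7 = 0.318.

0.318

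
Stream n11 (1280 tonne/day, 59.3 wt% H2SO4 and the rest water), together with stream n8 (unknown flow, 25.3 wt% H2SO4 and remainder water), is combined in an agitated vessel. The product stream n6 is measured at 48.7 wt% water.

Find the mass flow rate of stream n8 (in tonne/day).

393.8 tonne/day

Let n8 be the unknown flow. Total out = 1280 + n8.
water balance: 520.96 + 0.747·n8 = 0.487·(1280 + n8)
(0.747 − 0.487)·n8 = 0.487×1280 − 520.96 = 102.4
n8 = 102.4 / 0.260 = 393.85 tonne/day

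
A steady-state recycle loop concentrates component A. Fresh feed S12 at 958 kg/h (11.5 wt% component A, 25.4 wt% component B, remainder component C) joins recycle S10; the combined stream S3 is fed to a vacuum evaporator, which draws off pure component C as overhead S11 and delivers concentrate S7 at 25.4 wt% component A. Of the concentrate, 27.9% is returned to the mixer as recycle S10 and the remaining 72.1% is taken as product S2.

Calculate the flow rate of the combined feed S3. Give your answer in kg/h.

1126 kg/h

Overall component A balance (none leaves overhead): component A in fresh feed = component A in product, i.e. 958×0.115 = (1−0.279)·S7·0.254.
S7 = 110.17/(0.254×0.721) = 601.58 kg/h.
Recycle S10 = 0.279×601.58 = 167.84 kg/h.
Combined feed S3 = 958 + 167.84 = 1125.8 kg/h.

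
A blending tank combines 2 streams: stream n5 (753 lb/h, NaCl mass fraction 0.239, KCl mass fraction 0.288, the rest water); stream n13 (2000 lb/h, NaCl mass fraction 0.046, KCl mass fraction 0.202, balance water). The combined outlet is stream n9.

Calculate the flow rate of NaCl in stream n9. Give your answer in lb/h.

NaCl out = NaCl in = 753×0.239 + 2000×0.046 = 271.97 lb/h.

272 lb/h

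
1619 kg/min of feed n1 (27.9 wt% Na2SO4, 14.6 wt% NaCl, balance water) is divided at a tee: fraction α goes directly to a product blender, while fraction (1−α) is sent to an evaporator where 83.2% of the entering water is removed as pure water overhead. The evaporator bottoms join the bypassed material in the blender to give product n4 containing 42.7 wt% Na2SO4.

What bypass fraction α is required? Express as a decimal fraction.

All 1619×0.279 = 451.7 kg/min of Na2SO4 reaches n4, so n4 = 451.7/0.427 = 1057.8 kg/min and vapour = 561.15 kg/min.
The evaporator receives (1−α)·1619 of feed at 0.575 water and removes 0.832 of that water:
0.832×0.575×(1−α)×1619 = 561.15
(1−α) = 561.15/774.53 = 0.7245;  α = 0.2755.

0.275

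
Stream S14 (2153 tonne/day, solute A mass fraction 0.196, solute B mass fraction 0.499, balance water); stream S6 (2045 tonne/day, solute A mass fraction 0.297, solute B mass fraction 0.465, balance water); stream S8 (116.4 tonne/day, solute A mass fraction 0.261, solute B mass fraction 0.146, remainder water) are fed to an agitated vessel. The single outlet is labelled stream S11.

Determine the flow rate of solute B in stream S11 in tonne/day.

2042 tonne/day

solute B out = solute B in = 2153×0.499 + 2045×0.465 + 116.4×0.146 = 2042.3 tonne/day.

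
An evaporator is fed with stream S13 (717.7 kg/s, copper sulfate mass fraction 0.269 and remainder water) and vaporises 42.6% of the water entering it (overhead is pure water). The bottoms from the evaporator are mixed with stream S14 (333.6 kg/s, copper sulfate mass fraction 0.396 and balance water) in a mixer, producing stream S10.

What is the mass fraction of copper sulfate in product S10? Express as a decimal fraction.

0.393

Vapour removed = 0.426×0.731×717.7 = 223.5 kg/s; concentrate = 494.2 kg/s.
copper sulfate reaching the mixer = 193.06 (from concentrate) + 333.6×0.396 = 325.17 kg/s.
Product flow = 494.2 + 333.6 = 827.8 kg/s; copper sulfate fraction = 0.393.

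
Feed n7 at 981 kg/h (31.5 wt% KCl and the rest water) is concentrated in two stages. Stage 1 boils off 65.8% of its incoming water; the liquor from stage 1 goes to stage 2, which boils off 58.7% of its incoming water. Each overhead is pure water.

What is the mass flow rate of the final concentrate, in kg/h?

403.9 kg/h

water in feed = 981×0.685 = 671.99 kg/h.
After stage 1: water left = (1−0.658)×671.99 = 229.82; stream total = 538.83 kg/h.
After stage 2: water left = (1−0.587)×229.82 = 94.915; final concentrate = 403.93 kg/h.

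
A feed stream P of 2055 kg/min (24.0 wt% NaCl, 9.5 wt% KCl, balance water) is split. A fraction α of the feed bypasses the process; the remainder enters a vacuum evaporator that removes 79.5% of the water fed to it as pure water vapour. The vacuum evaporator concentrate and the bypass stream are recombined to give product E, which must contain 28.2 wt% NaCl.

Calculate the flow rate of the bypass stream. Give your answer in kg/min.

1476 kg/min

All 2055×0.240 = 493.2 kg/min of NaCl reaches E, so E = 493.2/0.282 = 1748.9 kg/min and vapour = 306.06 kg/min.
The evaporator receives (1−α)·2055 of feed at 0.665 water and removes 0.795 of that water:
0.795×0.665×(1−α)×2055 = 306.06
(1−α) = 306.06/1086.4 = 0.2817;  α = 0.7183.
Bypass flow = 0.7183×2055 = 1476.1 kg/min.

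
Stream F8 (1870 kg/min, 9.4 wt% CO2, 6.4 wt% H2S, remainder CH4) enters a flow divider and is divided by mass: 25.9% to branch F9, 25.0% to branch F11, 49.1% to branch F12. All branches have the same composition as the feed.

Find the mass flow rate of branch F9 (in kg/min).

484.3 kg/min

Branch F9 flow = 0.259×1870 = 484.33 kg/min.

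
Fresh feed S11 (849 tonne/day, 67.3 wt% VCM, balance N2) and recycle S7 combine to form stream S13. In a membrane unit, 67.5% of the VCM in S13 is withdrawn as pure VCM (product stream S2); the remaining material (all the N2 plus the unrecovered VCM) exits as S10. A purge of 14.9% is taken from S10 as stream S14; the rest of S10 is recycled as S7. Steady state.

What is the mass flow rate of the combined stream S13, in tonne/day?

2653 tonne/day

N2 enters only via S11 and leaves only via the purge: 849×0.327 = 0.149×(N2 in S10), and the membrane unit passes all N2, so N2 in S13 = N2 in S10 = 1863.2 tonne/day.
VCM in S13: m_A = 849×0.673 + (1−0.149)·(1−0.675)·m_A, so m_A = 571.38/0.7234 = 789.82 tonne/day.
S13 = 789.82 + 1863.2 = 2653.1 tonne/day.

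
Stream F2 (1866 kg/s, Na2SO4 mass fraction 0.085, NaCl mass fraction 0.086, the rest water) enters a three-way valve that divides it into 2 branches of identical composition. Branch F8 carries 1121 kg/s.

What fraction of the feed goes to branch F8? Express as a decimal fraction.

Fraction to F8 = 1121/1866 = 0.6008.

0.601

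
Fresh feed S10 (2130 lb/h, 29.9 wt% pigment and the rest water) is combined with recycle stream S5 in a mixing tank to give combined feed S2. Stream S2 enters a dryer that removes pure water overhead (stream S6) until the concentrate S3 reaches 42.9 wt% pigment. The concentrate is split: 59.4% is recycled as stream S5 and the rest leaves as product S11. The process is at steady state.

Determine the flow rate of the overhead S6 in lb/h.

645.5 lb/h

Overall pigment balance (none leaves overhead): pigment in fresh feed = pigment in product, i.e. 2130×0.299 = (1−0.594)·S3·0.429.
S3 = 636.87/(0.429×0.406) = 3656.5 lb/h.
Recycle S5 = 0.594×3656.5 = 2172 lb/h.
Combined feed S2 = 2130 + 2172 = 4302 lb/h.
Overhead S6 = S2 − S3 = 4302 − 3656.5 = 645.45 lb/h.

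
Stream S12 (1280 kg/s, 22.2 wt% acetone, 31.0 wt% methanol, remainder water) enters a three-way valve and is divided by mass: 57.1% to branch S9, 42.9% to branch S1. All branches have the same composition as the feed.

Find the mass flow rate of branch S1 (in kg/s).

549.1 kg/s

Branch S1 flow = 0.429×1280 = 549.12 kg/s.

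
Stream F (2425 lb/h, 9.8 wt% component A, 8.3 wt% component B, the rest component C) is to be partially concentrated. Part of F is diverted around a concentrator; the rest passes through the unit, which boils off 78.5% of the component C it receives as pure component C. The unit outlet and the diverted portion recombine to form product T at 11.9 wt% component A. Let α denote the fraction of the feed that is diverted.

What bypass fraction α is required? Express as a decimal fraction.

0.726

All 2425×0.098 = 237.65 lb/h of component A reaches T, so T = 237.65/0.119 = 1997.1 lb/h and vapour = 427.94 lb/h.
The evaporator receives (1−α)·2425 of feed at 0.819 component C and removes 0.785 of that component C:
0.785×0.819×(1−α)×2425 = 427.94
(1−α) = 427.94/1559.1 = 0.2745;  α = 0.7255.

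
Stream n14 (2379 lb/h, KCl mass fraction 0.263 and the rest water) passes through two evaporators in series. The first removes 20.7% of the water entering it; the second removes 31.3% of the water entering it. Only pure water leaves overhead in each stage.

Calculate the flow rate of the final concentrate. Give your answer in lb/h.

water in feed = 2379×0.737 = 1753.3 lb/h.
After stage 1: water left = (1−0.207)×1753.3 = 1390.4; stream total = 2016.1 lb/h.
After stage 2: water left = (1−0.313)×1390.4 = 955.19; final concentrate = 1580.9 lb/h.

1581 lb/h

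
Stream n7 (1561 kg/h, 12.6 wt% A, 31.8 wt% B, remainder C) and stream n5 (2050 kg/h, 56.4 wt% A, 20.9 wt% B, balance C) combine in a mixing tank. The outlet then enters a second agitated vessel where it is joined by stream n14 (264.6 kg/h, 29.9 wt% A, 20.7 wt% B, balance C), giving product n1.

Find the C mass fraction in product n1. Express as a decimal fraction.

0.378

Overall, product flow = 3875.6 kg/h.
C in = 1561×0.556 + 2050×0.227 + 264.6×0.494 = 1464 kg/h.
C fraction in n1 = 0.378.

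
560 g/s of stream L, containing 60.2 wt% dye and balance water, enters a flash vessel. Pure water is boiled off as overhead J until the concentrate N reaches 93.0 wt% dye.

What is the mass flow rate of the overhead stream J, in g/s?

197.5 g/s

dye is conserved: 560×0.602 = 337.12 g/s all reports to the concentrate.
Concentrate = 337.12/(target fraction) = 362.49 g/s.
Overhead = 560 − 362.49 = 197.51 g/s.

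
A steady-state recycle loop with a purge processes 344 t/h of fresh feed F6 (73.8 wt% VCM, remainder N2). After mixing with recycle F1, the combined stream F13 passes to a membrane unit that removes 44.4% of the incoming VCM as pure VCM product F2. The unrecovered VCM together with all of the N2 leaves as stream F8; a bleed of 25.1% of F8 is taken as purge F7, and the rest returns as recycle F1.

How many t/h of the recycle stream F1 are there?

N2 enters only via F6 and leaves only via the purge: 344×0.262 = 0.251×(N2 in F8), and the membrane unit passes all N2, so N2 in F13 = N2 in F8 = 359.08 t/h.
VCM in F13: m_A = 344×0.738 + (1−0.251)·(1−0.444)·m_A, so m_A = 253.87/0.5836 = 435.04 t/h.
F8 = (1−0.444)×435.04 + 359.08 = 600.96 t/h.
Recycle F1 = (1−0.251)×600.96 = 450.12 t/h.

450.1 t/h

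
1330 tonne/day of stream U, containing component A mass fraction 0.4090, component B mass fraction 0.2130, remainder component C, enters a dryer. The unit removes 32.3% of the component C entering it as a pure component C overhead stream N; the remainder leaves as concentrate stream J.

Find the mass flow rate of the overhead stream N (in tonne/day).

162.4 tonne/day

component C entering = 1330×0.378 = 502.74 tonne/day; overhead removed = 0.323×502.74 = 162.39 tonne/day.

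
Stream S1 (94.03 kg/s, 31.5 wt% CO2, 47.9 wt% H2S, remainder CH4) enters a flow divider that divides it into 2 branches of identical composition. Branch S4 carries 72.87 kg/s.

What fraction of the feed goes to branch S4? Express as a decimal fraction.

0.775

Fraction to S4 = 72.87/94.03 = 0.7750.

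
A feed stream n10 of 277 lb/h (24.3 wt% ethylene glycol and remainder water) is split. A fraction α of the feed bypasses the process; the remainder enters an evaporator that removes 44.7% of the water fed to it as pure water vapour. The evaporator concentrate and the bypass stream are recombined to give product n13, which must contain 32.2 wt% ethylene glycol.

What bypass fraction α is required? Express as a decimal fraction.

All 277×0.243 = 67.311 lb/h of ethylene glycol reaches n13, so n13 = 67.311/0.322 = 209.04 lb/h and vapour = 67.96 lb/h.
The evaporator receives (1−α)·277 of feed at 0.757 water and removes 0.447 of that water:
0.447×0.757×(1−α)×277 = 67.96
(1−α) = 67.96/93.731 = 0.7250;  α = 0.2750.

0.275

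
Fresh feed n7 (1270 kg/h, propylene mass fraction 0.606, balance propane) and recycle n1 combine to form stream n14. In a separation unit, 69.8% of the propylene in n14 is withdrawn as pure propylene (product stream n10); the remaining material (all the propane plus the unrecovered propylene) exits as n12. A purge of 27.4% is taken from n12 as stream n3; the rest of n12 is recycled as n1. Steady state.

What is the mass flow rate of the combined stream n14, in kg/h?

propane enters only via n7 and leaves only via the purge: 1270×0.394 = 0.274×(propane in n12), and the separation unit passes all propane, so propane in n14 = propane in n12 = 1826.2 kg/h.
propylene in n14: m_A = 1270×0.606 + (1−0.274)·(1−0.698)·m_A, so m_A = 769.62/0.7807 = 985.75 kg/h.
n14 = 985.75 + 1826.2 = 2812 kg/h.

2812 kg/h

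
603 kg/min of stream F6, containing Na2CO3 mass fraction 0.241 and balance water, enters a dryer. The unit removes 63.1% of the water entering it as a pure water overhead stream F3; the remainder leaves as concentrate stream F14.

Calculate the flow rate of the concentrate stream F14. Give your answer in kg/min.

water entering = 603×0.759 = 457.68 kg/min; overhead removed = 0.631×457.68 = 288.79 kg/min.
Concentrate = 603 − 288.79 = 314.21 kg/min.

314.2 kg/min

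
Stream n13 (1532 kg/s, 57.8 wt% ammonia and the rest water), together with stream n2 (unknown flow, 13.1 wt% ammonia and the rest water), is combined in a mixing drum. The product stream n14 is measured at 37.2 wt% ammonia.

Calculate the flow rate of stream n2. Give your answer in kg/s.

1310 kg/s

Let n2 be the unknown flow. Total out = 1532 + n2.
ammonia balance: 885.5 + 0.131·n2 = 0.372·(1532 + n2)
(0.131 − 0.372)·n2 = 0.372×1532 − 885.5 = -315.59
n2 = -315.59 / -0.241 = 1309.5 kg/s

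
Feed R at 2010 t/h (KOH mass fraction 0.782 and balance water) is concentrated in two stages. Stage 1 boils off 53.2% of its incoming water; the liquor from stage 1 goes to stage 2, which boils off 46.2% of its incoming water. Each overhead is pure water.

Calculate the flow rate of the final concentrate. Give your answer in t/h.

1682 t/h

water in feed = 2010×0.218 = 438.18 t/h.
After stage 1: water left = (1−0.532)×438.18 = 205.07; stream total = 1776.9 t/h.
After stage 2: water left = (1−0.462)×205.07 = 110.33; final concentrate = 1682.1 t/h.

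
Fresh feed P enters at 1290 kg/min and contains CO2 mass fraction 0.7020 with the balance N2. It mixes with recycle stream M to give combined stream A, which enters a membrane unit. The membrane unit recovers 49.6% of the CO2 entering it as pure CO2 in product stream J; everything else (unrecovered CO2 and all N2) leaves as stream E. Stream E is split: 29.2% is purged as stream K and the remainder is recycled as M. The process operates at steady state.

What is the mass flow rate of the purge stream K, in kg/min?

N2 enters only via P and leaves only via the purge: 1290×0.298 = 0.292×(N2 in E), and the membrane unit passes all N2, so N2 in A = N2 in E = 1316.5 kg/min.
CO2 in A: m_A = 1290×0.702 + (1−0.292)·(1−0.496)·m_A, so m_A = 905.58/0.6432 = 1408 kg/min.
E = (1−0.496)×1408 + 1316.5 = 2026.1 kg/min.
Purge K = 0.292×2026.1 = 591.63 kg/min.

591.6 kg/min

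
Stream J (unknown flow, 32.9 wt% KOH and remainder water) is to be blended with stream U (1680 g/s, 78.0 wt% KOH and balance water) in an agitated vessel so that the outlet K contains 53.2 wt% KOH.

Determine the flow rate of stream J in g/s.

Let J be the unknown flow. Total out = 1680 + J.
KOH balance: 1310.4 + 0.329·J = 0.532·(1680 + J)
(0.329 − 0.532)·J = 0.532×1680 − 1310.4 = -416.64
J = -416.64 / -0.203 = 2052.4 g/s

2052 g/s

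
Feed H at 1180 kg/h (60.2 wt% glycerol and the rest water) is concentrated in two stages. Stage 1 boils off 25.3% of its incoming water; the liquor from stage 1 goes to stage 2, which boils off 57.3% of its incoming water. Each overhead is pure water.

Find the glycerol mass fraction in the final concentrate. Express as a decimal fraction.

0.826

water in feed = 1180×0.398 = 469.64 kg/h.
After stage 1: water left = (1−0.253)×469.64 = 350.82; stream total = 1061.2 kg/h.
After stage 2: water left = (1−0.573)×350.82 = 149.8; final concentrate = 860.16 kg/h.
glycerol fraction = 710.36/860.16 = 0.826.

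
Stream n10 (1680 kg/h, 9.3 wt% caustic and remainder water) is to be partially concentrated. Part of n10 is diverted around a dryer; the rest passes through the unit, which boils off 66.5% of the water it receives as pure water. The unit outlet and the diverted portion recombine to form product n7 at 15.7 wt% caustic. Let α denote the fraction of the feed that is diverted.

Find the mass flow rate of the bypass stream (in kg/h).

544.6 kg/h

All 1680×0.093 = 156.24 kg/h of caustic reaches n7, so n7 = 156.24/0.157 = 995.16 kg/h and vapour = 684.84 kg/h.
The evaporator receives (1−α)·1680 of feed at 0.907 water and removes 0.665 of that water:
0.665×0.907×(1−α)×1680 = 684.84
(1−α) = 684.84/1013.3 = 0.6759;  α = 0.3241.
Bypass flow = 0.3241×1680 = 544.57 kg/h.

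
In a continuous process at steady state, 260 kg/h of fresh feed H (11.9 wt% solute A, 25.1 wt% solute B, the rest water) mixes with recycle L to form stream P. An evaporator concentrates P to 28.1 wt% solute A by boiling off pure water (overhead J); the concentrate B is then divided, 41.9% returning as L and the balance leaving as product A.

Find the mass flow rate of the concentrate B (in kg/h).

Overall solute A balance (none leaves overhead): solute A in fresh feed = solute A in product, i.e. 260×0.119 = (1−0.419)·B·0.281.
B = 30.94/(0.281×0.581) = 189.51 kg/h.

189.5 kg/h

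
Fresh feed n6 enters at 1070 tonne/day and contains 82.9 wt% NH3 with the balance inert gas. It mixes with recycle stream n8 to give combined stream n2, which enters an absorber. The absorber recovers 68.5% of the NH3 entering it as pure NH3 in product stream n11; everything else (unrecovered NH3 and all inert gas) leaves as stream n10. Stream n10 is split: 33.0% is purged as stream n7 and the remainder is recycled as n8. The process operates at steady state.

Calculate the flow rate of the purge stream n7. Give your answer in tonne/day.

299.8 tonne/day

inert gas enters only via n6 and leaves only via the purge: 1070×0.171 = 0.330×(inert gas in n10), and the absorber passes all inert gas, so inert gas in n2 = inert gas in n10 = 554.45 tonne/day.
NH3 in n2: m_A = 1070×0.829 + (1−0.330)·(1−0.685)·m_A, so m_A = 887.03/0.7890 = 1124.3 tonne/day.
n10 = (1−0.685)×1124.3 + 554.45 = 908.61 tonne/day.
Purge n7 = 0.330×908.61 = 299.84 tonne/day.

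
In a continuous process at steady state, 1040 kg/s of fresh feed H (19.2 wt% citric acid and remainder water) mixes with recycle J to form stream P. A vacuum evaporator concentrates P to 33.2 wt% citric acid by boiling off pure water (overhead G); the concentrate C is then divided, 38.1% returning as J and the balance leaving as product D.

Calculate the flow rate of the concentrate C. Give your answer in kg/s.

971.6 kg/s

Overall citric acid balance (none leaves overhead): citric acid in fresh feed = citric acid in product, i.e. 1040×0.192 = (1−0.381)·C·0.332.
C = 199.68/(0.332×0.619) = 971.64 kg/s.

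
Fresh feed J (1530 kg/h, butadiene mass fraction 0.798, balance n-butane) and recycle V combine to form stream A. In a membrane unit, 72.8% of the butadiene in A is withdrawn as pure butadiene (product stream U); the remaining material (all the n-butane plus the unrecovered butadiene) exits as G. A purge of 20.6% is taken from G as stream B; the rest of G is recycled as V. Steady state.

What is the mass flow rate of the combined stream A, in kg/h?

n-butane enters only via J and leaves only via the purge: 1530×0.202 = 0.206×(n-butane in G), and the membrane unit passes all n-butane, so n-butane in A = n-butane in G = 1500.3 kg/h.
butadiene in A: m_A = 1530×0.798 + (1−0.206)·(1−0.728)·m_A, so m_A = 1220.9/0.7840 = 1557.3 kg/h.
A = 1557.3 + 1500.3 = 3057.5 kg/h.

3058 kg/h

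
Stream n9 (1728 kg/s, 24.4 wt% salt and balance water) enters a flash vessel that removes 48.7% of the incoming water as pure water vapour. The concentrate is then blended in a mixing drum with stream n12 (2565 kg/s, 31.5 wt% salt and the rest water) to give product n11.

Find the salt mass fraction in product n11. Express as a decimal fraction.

0.3363

Vapour removed = 0.487×0.756×1728 = 636.2 kg/s; concentrate = 1091.8 kg/s.
salt reaching the mixer = 421.63 (from concentrate) + 2565×0.315 = 1229.6 kg/s.
Product flow = 1091.8 + 2565 = 3656.8 kg/s; salt fraction = 0.3363.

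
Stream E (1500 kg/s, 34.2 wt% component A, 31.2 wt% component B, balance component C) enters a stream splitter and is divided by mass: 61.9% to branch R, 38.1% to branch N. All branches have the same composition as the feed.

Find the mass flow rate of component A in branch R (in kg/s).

317.5 kg/s

Branch R total = 0.619×1500 = 928.5 kg/s.
component A in R = 0.342×928.5 = 317.55 kg/s.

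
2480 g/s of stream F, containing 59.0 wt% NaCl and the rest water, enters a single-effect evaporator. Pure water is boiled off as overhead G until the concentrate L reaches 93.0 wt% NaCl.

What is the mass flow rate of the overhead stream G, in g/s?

NaCl is conserved: 2480×0.590 = 1463.2 g/s all reports to the concentrate.
Concentrate = 1463.2/(target fraction) = 1573.3 g/s.
Overhead = 2480 − 1573.3 = 906.67 g/s.

906.7 g/s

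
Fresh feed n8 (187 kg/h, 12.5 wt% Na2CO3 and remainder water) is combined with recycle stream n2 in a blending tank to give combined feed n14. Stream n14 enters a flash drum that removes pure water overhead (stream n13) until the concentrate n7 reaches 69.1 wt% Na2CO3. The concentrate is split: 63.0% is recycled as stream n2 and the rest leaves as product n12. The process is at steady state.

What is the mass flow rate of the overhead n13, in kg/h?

153.2 kg/h

Overall Na2CO3 balance (none leaves overhead): Na2CO3 in fresh feed = Na2CO3 in product, i.e. 187×0.125 = (1−0.630)·n7·0.691.
n7 = 23.375/(0.691×0.370) = 91.426 kg/h.
Recycle n2 = 0.630×91.426 = 57.599 kg/h.
Combined feed n14 = 187 + 57.599 = 244.6 kg/h.
Overhead n13 = n14 − n7 = 244.6 − 91.426 = 153.17 kg/h.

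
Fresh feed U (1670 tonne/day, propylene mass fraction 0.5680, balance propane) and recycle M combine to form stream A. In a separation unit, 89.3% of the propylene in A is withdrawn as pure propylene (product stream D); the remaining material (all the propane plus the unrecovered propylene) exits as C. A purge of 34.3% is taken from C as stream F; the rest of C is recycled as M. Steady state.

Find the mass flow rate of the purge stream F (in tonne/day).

propane enters only via U and leaves only via the purge: 1670×0.432 = 0.343×(propane in C), and the separation unit passes all propane, so propane in A = propane in C = 2103.3 tonne/day.
propylene in A: m_A = 1670×0.568 + (1−0.343)·(1−0.893)·m_A, so m_A = 948.56/0.9297 = 1020.3 tonne/day.
C = (1−0.893)×1020.3 + 2103.3 = 2212.5 tonne/day.
Purge F = 0.343×2212.5 = 758.89 tonne/day.

758.9 tonne/day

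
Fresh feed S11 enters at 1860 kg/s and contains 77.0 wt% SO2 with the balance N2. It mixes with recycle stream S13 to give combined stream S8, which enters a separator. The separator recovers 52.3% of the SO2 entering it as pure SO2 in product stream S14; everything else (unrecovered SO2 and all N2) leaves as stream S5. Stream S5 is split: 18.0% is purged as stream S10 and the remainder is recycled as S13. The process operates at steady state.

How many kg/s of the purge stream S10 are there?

629.8 kg/s

N2 enters only via S11 and leaves only via the purge: 1860×0.230 = 0.180×(N2 in S5), and the separator passes all N2, so N2 in S8 = N2 in S5 = 2376.7 kg/s.
SO2 in S8: m_A = 1860×0.770 + (1−0.180)·(1−0.523)·m_A, so m_A = 1432.2/0.6089 = 2352.3 kg/s.
S5 = (1−0.523)×2352.3 + 2376.7 = 3498.7 kg/s.
Purge S10 = 0.180×3498.7 = 629.77 kg/s.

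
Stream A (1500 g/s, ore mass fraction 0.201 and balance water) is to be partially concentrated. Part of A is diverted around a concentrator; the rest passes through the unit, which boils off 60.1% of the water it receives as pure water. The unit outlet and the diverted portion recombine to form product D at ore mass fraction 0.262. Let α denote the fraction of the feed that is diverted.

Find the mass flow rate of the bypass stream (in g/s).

All 1500×0.201 = 301.5 g/s of ore reaches D, so D = 301.5/0.262 = 1150.8 g/s and vapour = 349.24 g/s.
The evaporator receives (1−α)·1500 of feed at 0.799 water and removes 0.601 of that water:
0.601×0.799×(1−α)×1500 = 349.24
(1−α) = 349.24/720.3 = 0.4848;  α = 0.5152.
Bypass flow = 0.5152×1500 = 772.73 g/s.

772.7 g/s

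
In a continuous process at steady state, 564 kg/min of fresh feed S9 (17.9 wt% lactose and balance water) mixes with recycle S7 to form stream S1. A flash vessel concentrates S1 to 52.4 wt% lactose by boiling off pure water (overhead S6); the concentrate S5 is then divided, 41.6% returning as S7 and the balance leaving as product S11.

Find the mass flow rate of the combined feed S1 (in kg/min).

701.2 kg/min

Overall lactose balance (none leaves overhead): lactose in fresh feed = lactose in product, i.e. 564×0.179 = (1−0.416)·S5·0.524.
S5 = 100.96/(0.524×0.584) = 329.9 kg/min.
Recycle S7 = 0.416×329.9 = 137.24 kg/min.
Combined feed S1 = 564 + 137.24 = 701.24 kg/min.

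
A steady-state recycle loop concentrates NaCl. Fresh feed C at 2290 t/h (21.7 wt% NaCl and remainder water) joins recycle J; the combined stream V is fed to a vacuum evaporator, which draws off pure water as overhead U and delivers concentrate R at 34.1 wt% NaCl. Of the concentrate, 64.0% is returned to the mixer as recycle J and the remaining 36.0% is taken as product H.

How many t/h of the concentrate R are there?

4048 t/h

Overall NaCl balance (none leaves overhead): NaCl in fresh feed = NaCl in product, i.e. 2290×0.217 = (1−0.640)·R·0.341.
R = 496.93/(0.341×0.360) = 4048 t/h.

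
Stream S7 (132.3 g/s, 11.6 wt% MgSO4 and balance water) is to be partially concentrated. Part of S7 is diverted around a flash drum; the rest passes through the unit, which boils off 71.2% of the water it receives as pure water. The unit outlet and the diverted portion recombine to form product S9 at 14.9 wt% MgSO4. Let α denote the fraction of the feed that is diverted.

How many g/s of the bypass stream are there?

All 132.3×0.116 = 15.347 g/s of MgSO4 reaches S9, so S9 = 15.347/0.149 = 103 g/s and vapour = 29.301 g/s.
The evaporator receives (1−α)·132.3 of feed at 0.884 water and removes 0.712 of that water:
0.712×0.884×(1−α)×132.3 = 29.301
(1−α) = 29.301/83.271 = 0.3519;  α = 0.6481.
Bypass flow = 0.6481×132.3 = 85.746 g/s.

85.75 g/s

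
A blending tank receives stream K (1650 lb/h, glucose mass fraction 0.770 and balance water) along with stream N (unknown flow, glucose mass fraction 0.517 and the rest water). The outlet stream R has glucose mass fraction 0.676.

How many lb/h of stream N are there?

Let N be the unknown flow. Total out = 1650 + N.
glucose balance: 1270.5 + 0.517·N = 0.676·(1650 + N)
(0.517 − 0.676)·N = 0.676×1650 − 1270.5 = -155.1
N = -155.1 / -0.159 = 975.47 lb/h

975.5 lb/h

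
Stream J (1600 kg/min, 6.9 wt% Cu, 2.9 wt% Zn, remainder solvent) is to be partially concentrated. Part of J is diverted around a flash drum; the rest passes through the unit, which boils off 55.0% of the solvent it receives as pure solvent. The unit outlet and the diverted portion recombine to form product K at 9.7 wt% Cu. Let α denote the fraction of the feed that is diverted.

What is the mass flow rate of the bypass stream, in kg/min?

669 kg/min

All 1600×0.069 = 110.4 kg/min of Cu reaches K, so K = 110.4/0.097 = 1138.1 kg/min and vapour = 461.86 kg/min.
The evaporator receives (1−α)·1600 of feed at 0.902 solvent and removes 0.550 of that solvent:
0.550×0.902×(1−α)×1600 = 461.86
(1−α) = 461.86/793.76 = 0.5819;  α = 0.4181.
Bypass flow = 0.4181×1600 = 669.03 kg/min.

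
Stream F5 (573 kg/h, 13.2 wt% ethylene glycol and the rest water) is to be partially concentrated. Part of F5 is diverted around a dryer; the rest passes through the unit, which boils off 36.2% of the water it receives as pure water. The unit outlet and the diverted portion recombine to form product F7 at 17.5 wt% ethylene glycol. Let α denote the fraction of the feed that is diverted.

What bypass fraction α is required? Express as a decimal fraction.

All 573×0.132 = 75.636 kg/h of ethylene glycol reaches F7, so F7 = 75.636/0.175 = 432.21 kg/h and vapour = 140.79 kg/h.
The evaporator receives (1−α)·573 of feed at 0.868 water and removes 0.362 of that water:
0.362×0.868×(1−α)×573 = 140.79
(1−α) = 140.79/180.05 = 0.7820;  α = 0.2180.

0.218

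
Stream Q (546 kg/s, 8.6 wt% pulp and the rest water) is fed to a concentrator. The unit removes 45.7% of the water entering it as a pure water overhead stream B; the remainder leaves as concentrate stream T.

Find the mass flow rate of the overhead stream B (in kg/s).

228.1 kg/s

water entering = 546×0.914 = 499.04 kg/s; overhead removed = 0.457×499.04 = 228.06 kg/s.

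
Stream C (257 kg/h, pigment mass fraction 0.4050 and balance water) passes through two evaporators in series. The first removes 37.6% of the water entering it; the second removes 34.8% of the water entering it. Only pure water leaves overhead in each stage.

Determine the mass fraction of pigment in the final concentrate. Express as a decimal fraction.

water in feed = 257×0.595 = 152.91 kg/h.
After stage 1: water left = (1−0.376)×152.91 = 95.419; stream total = 199.5 kg/h.
After stage 2: water left = (1−0.348)×95.419 = 62.213; final concentrate = 166.3 kg/h.
pigment fraction = 104.09/166.3 = 0.6259.

0.6259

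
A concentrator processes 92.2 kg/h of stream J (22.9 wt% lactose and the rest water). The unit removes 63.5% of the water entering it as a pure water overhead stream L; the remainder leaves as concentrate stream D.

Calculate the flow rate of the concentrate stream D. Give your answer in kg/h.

water entering = 92.2×0.771 = 71.086 kg/h; overhead removed = 0.635×71.086 = 45.14 kg/h.
Concentrate = 92.2 − 45.14 = 47.06 kg/h.

47.06 kg/h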